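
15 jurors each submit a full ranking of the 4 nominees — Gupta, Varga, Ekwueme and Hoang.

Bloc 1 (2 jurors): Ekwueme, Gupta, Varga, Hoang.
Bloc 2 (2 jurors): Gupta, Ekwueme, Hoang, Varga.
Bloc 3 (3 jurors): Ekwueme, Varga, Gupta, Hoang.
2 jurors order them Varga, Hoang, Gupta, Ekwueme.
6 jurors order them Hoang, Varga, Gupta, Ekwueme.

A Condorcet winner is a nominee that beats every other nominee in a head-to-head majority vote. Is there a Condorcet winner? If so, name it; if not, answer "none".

Head-to-head results (15 jurors):
Gupta vs Varga: 4 to 11, Varga.
Gupta vs Ekwueme: 2+2+6 = 10 for Gupta, 5 for Ekwueme — Gupta by 10–5.
Gupta vs Hoang: Gupta preferred on 2+2+3 = 7 ballots; Hoang wins 8–7.
Varga vs Ekwueme: 8 to 7, Varga.
Varga vs Hoang: Varga preferred on 2+3+2 = 7 ballots; Hoang wins 8–7.
Ekwueme vs Hoang: Ekwueme preferred on 2+2+3 = 7 ballots; Hoang wins 8–7.
Hoang beats each of Gupta, Varga, Ekwueme — Hoang is the Condorcet winner.

Hoang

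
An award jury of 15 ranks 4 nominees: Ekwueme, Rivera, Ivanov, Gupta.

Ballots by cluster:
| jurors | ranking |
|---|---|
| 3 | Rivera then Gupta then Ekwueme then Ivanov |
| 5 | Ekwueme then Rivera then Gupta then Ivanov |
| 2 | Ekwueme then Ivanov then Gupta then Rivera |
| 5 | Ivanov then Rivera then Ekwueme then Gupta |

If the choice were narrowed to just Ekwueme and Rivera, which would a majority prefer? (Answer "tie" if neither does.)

Rivera

Ballots ranking Ekwueme above Rivera: 5 + 2 = 7.
Ballots ranking Rivera above Ekwueme: 15 − 7 = 8.
Rivera wins the head-to-head 8–7.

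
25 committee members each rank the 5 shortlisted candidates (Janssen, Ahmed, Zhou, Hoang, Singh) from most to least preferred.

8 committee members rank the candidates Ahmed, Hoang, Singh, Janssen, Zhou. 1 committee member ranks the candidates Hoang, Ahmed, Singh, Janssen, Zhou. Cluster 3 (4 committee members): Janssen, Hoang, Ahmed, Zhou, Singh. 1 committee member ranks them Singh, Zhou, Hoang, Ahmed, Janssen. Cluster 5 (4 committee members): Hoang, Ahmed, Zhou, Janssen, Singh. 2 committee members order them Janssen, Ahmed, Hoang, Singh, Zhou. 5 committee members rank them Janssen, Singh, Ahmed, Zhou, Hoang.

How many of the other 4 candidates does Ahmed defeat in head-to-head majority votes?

Ahmed against each rival (25 committee members):
Ahmed vs Janssen: Ahmed is ranked higher on 8+1+1+4 = 14 ballots, Janssen on 11. Ahmed wins 14–11.
Ahmed vs Zhou: Ahmed, 24–1.
Ahmed vs Hoang: 8+2+5 = 15 for Ahmed, 10 for Hoang — Ahmed by 15–10.
Ahmed vs Singh: Ahmed, 19–6.
Ahmed beats Janssen, Zhou, Hoang, Singh — 4 pairwise wins.

4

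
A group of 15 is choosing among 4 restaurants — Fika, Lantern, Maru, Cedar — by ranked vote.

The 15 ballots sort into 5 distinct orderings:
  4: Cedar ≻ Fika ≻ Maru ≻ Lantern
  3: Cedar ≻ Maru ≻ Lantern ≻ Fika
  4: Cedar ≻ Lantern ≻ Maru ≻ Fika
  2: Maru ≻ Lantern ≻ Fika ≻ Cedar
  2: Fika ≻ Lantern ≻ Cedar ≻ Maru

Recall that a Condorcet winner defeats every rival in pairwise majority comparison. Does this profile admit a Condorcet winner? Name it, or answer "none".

Pairwise majorities:
Fika vs Lantern: Fika preferred on 4+2 = 6 ballots; Lantern wins 9–6.
Fika vs Maru: 4+2 = 6 for Fika, 9 for Maru — Maru by 9–6.
Fika vs Cedar: Fika is ranked higher on 2+2 = 4 ballots, Cedar on 11. Cedar wins 11–4.
Lantern vs Maru: 4+2 = 6 for Lantern, 9 for Maru — Maru by 9–6.
Lantern vs Cedar: 2+2 = 4 for Lantern, 11 for Cedar — Cedar by 11–4.
Maru vs Cedar: Maru preferred on 2 ballots; Cedar wins 13–2.
Only Cedar has no losses; Cedar is the Condorcet winner.

Cedar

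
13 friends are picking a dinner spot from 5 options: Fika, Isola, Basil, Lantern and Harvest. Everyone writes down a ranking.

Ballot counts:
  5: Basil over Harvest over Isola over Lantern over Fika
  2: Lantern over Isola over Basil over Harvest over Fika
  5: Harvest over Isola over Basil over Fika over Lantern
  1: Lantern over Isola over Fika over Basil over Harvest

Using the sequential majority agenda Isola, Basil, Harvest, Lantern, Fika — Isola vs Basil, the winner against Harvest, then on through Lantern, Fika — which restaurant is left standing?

Round 1: Isola vs Basil — 8–5, Isola advances.
Round 2: Isola vs Harvest — 3–10, Harvest advances.
Round 3: Harvest vs Lantern — 10–3, Harvest advances.
Round 4: Harvest vs Fika — 12–1, Harvest advances.
The agenda winner is Harvest.

Harvest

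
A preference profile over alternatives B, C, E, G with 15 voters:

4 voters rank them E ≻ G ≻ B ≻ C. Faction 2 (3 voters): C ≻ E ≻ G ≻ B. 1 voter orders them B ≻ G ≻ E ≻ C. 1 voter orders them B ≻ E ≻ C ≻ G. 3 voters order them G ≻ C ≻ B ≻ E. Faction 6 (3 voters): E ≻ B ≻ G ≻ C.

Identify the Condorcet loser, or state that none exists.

Pairwise majorities:
B vs C: 4+1+1+3 = 9 for B, 6 for C — B by 9–6.
B vs E: E wins 10–5.
B vs G: B preferred on 1+1+3 = 5 ballots; G wins 10–5.
C vs E: C is ranked higher on 3+3 = 6 ballots, E on 9. E wins 9–6.
C vs G: 3+1 = 4 for C, 11 for G — G by 11–4.
E vs G: 11 to 4, E.
Only C has no wins; C is the Condorcet loser.

C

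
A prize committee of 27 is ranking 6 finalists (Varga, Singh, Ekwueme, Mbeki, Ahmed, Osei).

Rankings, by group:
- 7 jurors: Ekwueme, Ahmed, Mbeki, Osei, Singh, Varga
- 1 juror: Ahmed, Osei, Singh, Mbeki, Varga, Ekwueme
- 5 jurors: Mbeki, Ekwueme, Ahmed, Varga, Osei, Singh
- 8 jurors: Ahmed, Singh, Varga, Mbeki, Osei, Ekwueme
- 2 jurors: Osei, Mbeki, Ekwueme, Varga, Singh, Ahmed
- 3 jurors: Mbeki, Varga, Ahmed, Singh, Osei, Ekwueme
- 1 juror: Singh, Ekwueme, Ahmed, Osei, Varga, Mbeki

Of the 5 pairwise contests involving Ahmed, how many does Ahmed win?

4

Ahmed against each rival (27 jurors):
Ahmed vs Varga: 7+1+5+8+1 = 22 for Ahmed, 5 for Varga — Ahmed by 22–5.
Ahmed vs Singh: 7+1+5+8+3 = 24 for Ahmed, 3 for Singh — Ahmed by 24–3.
Ahmed vs Ekwueme: Ekwueme wins 15–12.
Ahmed vs Mbeki: Ahmed is ranked higher on 7+1+8+1 = 17 ballots, Mbeki on 10. Ahmed wins 17–10.
Ahmed vs Osei: 7+1+5+8+3+1 = 25 for Ahmed, 2 for Osei — Ahmed by 25–2.
Ahmed beats Varga, Singh, Mbeki, Osei; loses to Ekwueme — 4 pairwise wins.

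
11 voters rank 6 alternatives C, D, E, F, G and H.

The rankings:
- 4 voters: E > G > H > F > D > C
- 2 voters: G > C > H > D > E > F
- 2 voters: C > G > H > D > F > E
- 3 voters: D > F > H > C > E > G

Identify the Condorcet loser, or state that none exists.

none

Pairwise majorities:
C vs D: 2+2 = 4 for C, 7 for D — D by 7–4.
C vs E: 2+2+3 = 7 for C, 4 for E — C by 7–4.
C vs F: 4 to 7, F.
C vs G: C preferred on 2+3 = 5 ballots; G wins 6–5.
C vs H: 4 to 7, H.
D vs E: D, 7–4.
D vs F: 2+2+3 = 7 for D, 4 for F — D by 7–4.
D–G: G 8–3.
D vs H: 3 to 8, H.
E vs F: E preferred on 4+2 = 6 ballots; E wins 6–5.
E–G: E 7–4.
E vs H: H wins 7–4.
F vs G: 3 for F, 8 for G — G by 8–3.
F vs H: 3 for F, 8 for H — H by 8–3.
G–H: G 8–3.
Each alternative has at least one pairwise win (C beats E; D beats C; E beats F; F beats C; G beats C; H beats C) — no Condorcet loser.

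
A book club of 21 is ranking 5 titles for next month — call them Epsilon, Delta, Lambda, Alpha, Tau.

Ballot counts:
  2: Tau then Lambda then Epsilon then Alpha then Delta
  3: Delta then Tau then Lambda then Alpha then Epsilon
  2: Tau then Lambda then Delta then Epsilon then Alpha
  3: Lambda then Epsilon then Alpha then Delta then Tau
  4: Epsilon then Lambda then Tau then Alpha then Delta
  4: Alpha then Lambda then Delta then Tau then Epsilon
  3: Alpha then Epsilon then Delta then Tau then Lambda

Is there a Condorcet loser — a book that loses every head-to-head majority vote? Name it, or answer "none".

Pairwise majorities:
Epsilon vs Delta: 12 to 9, Epsilon.
Epsilon vs Lambda: Epsilon is ranked higher on 4+3 = 7 ballots, Lambda on 14. Lambda wins 14–7.
Epsilon vs Alpha: Epsilon wins 11–10.
Epsilon vs Tau: Tau, 11–10.
Delta–Lambda: Lambda 15–6.
Delta vs Alpha: 5 to 16, Alpha.
Delta vs Tau: Delta preferred on 3+3+4+3 = 13 ballots; Delta wins 13–8.
Lambda vs Alpha: 2+3+2+3+4 = 14 for Lambda, 7 for Alpha — Lambda by 14–7.
Lambda vs Tau: Lambda preferred on 3+4+4 = 11 ballots; Lambda wins 11–10.
Alpha vs Tau: Alpha preferred on 3+4+3 = 10 ballots; Tau wins 11–10.
Every book wins at least one matchup (Epsilon beats Delta; Delta beats Tau; Lambda beats Epsilon; Alpha beats Delta; Tau beats Epsilon), so there is no Condorcet loser.

none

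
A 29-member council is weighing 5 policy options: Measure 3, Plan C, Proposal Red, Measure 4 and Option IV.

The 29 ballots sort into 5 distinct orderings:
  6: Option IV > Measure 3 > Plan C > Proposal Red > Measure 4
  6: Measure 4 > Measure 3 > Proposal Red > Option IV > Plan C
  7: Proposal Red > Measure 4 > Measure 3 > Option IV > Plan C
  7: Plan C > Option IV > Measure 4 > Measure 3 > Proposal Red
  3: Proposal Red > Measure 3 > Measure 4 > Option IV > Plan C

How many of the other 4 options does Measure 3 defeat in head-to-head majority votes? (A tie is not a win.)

Measure 3 against each rival (29 council members):
Measure 3 vs Plan C: 6+6+7+3 = 22 for Measure 3, 7 for Plan C — Measure 3 by 22–7.
Measure 3 vs Proposal Red: Measure 3, 19–10.
Measure 3 vs Measure 4: Measure 4 wins 20–9.
Measure 3–Option IV: Measure 3 16–13.
Measure 3 beats Plan C, Proposal Red, Option IV; loses to Measure 4 — 3 pairwise wins.

3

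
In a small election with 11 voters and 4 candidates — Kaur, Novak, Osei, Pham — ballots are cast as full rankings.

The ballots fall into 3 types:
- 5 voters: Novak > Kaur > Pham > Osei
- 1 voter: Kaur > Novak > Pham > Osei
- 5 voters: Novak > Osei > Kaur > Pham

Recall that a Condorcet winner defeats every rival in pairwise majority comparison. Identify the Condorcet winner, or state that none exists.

Check each pair by majority over 11 ballots:
Kaur vs Novak: Novak wins 10–1.
Kaur–Osei: Kaur 6–5.
Kaur vs Pham: Kaur, 11–0.
Novak–Osei: Novak 11–0.
Novak vs Pham: Novak, 11–0.
Osei vs Pham: Pham, 6–5.
Novak beats each of Kaur, Osei, Pham — Novak is the Condorcet winner.

Novak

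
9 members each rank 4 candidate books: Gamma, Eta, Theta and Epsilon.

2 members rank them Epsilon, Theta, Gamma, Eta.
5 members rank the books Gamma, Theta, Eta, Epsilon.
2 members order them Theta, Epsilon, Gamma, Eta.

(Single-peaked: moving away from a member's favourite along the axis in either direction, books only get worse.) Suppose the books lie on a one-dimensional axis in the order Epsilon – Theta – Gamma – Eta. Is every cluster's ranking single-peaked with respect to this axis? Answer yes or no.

Axis positions: Epsilon=1, Theta=2, Gamma=3, Eta=4.
Cluster 1 (peak Epsilon at position 1): ranking walks positions 1-2-3-4, expanding outward from the peak — single-peaked.
Cluster 2 (peak Gamma at position 3): ranking walks positions 3-2-4-1, expanding outward from the peak — single-peaked.
Cluster 3 (peak Theta at position 2): ranking walks positions 2-1-3-4, expanding outward from the peak — single-peaked.
Every ranking is single-peaked on this axis.

yes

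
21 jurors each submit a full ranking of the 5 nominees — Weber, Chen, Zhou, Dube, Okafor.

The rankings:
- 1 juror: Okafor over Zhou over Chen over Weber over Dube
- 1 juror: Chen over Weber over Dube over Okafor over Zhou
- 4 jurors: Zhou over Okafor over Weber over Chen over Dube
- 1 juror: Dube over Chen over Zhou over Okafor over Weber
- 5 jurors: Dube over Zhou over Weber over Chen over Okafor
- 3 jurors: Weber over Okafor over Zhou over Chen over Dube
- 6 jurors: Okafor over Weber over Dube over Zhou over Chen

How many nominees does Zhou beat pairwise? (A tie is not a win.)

Zhou against each rival (21 jurors):
Zhou vs Weber: Zhou preferred on 1+4+1+5 = 11 ballots; Zhou wins 11–10.
Zhou vs Chen: Zhou, 19–2.
Zhou vs Dube: 8 to 13, Dube.
Zhou vs Okafor: Okafor, 11–10.
Zhou beats Weber, Chen; loses to Dube, Okafor — 2 pairwise wins.

2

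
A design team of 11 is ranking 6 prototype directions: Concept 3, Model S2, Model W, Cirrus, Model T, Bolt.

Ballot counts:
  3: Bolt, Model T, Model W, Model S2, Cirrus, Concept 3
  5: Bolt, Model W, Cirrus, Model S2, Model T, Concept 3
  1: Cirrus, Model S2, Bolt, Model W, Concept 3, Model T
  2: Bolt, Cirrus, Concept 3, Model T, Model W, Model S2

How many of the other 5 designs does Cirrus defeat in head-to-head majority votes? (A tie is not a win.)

Cirrus against each rival (11 engineers):
Cirrus vs Concept 3: Cirrus preferred on 3+5+1+2 = 11 ballots; Cirrus wins 11–0.
Cirrus vs Model S2: Cirrus, 8–3.
Cirrus vs Model W: Model W wins 8–3.
Cirrus–Model T: Cirrus 8–3.
Cirrus vs Bolt: 1 to 10, Bolt.
Cirrus beats Concept 3, Model S2, Model T; loses to Model W, Bolt — 3 pairwise wins.

3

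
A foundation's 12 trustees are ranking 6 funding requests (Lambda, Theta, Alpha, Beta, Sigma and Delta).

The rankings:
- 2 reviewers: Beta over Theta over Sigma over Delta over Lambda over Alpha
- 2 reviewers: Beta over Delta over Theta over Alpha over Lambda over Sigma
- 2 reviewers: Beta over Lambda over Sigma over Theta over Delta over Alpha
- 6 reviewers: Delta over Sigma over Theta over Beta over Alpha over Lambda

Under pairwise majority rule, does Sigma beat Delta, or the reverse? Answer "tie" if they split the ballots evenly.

Delta

Ballots ranking Sigma above Delta: 2 + 2 = 4.
Ballots ranking Delta above Sigma: 12 − 4 = 8.
Delta wins the head-to-head 8–4.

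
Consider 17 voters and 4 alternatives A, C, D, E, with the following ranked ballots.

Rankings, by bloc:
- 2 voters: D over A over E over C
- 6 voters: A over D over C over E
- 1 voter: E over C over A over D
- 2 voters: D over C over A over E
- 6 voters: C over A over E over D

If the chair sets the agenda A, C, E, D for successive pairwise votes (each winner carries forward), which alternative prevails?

D

Round 1: A vs C — 8–9, C advances.
Round 2: C vs E — 14–3, C advances.
Round 3: C vs D — 7–10, D advances.
D survives the agenda.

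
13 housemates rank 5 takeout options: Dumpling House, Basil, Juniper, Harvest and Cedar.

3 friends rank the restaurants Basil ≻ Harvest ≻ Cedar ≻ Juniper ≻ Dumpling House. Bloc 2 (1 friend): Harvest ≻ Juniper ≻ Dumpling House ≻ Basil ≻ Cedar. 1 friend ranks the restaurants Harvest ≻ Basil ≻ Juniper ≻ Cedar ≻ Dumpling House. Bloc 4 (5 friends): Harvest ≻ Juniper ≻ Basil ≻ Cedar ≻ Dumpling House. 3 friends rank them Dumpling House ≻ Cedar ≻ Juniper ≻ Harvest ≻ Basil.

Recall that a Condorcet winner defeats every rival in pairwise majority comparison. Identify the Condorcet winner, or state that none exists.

Harvest

Head-to-head results (13 friends):
Dumpling House vs Basil: Basil wins 9–4.
Dumpling House vs Juniper: Juniper wins 10–3.
Dumpling House–Harvest: Harvest 10–3.
Dumpling House vs Cedar: Cedar, 9–4.
Basil vs Juniper: Juniper wins 9–4.
Basil vs Harvest: Harvest, 10–3.
Basil vs Cedar: Basil wins 10–3.
Juniper vs Harvest: Harvest wins 10–3.
Juniper vs Cedar: Juniper, 7–6.
Harvest vs Cedar: Harvest, 10–3.
Harvest wins every pairwise contest, so Harvest is the Condorcet winner.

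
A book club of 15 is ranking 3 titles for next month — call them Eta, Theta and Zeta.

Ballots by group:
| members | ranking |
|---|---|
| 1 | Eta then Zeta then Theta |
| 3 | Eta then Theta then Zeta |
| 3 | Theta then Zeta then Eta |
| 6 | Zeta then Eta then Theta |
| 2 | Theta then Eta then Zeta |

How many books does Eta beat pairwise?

1

Eta against each rival (15 members):
Eta vs Theta: Eta is ranked higher on 1+3+6 = 10 ballots, Theta on 5. Eta wins 10–5.
Eta vs Zeta: Zeta, 9–6.
Eta beats Theta; loses to Zeta — 1 pairwise win.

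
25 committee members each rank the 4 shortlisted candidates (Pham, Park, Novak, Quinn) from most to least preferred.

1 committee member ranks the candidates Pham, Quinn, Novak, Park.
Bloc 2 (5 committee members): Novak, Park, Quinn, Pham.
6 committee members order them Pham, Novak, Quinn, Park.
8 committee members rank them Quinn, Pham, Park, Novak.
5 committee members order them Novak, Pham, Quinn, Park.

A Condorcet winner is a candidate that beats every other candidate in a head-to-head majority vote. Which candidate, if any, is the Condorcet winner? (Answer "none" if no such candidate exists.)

none

Check each pair by majority over 25 ballots:
Pham vs Park: 20 to 5, Pham.
Pham vs Novak: Pham preferred on 1+6+8 = 15 ballots; Pham wins 15–10.
Pham vs Quinn: 12 to 13, Quinn.
Park vs Novak: 8 to 17, Novak.
Park vs Quinn: Park is ranked higher on 5 ballots, Quinn on 20. Quinn wins 20–5.
Novak vs Quinn: 16 to 9, Novak.
No candidate is unbeaten: Pham loses to Quinn; Park loses to Pham; Novak loses to Pham; Quinn loses to Novak. In particular Pham → Novak → Quinn → Pham is a majority cycle — no Condorcet winner exists.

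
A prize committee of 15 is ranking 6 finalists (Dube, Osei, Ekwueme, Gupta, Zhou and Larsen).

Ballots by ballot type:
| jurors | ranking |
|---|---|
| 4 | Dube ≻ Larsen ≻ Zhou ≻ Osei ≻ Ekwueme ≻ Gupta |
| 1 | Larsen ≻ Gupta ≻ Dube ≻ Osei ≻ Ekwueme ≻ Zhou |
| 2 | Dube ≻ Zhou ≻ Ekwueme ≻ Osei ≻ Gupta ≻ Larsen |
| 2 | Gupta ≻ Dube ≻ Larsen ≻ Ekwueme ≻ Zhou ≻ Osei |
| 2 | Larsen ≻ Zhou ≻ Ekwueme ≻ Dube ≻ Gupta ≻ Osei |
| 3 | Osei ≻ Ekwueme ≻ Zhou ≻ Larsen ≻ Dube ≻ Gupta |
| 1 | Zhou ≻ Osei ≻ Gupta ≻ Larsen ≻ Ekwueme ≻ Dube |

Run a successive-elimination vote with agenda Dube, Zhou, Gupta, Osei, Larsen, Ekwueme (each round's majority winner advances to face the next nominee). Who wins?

Dube

Round 1: Dube vs Zhou — 9–6, Dube advances.
Round 2: Dube vs Gupta — 11–4, Dube advances.
Round 3: Dube vs Osei — 11–4, Dube advances.
Round 4: Dube vs Larsen — 8–7, Dube advances.
Round 5: Dube vs Ekwueme — 9–6, Dube advances.
The agenda winner is Dube.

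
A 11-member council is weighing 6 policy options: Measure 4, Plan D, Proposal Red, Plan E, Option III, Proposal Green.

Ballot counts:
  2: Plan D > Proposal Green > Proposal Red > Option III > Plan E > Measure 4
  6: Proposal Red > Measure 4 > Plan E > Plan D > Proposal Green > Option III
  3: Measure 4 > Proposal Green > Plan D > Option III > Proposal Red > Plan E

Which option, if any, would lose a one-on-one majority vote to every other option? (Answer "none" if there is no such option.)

Option III

Pairwise majorities:
Measure 4–Plan D: Measure 4 9–2.
Measure 4 vs Proposal Red: Proposal Red wins 8–3.
Measure 4 vs Plan E: Measure 4 wins 9–2.
Measure 4 vs Option III: 9 to 2, Measure 4.
Measure 4 vs Proposal Green: Measure 4 preferred on 6+3 = 9 ballots; Measure 4 wins 9–2.
Plan D vs Proposal Red: Proposal Red, 6–5.
Plan D vs Plan E: Plan E wins 6–5.
Plan D vs Option III: Plan D, 11–0.
Plan D vs Proposal Green: Plan D is ranked higher on 2+6 = 8 ballots, Proposal Green on 3. Plan D wins 8–3.
Proposal Red vs Plan E: Proposal Red is ranked higher on 2+6+3 = 11 ballots, Plan E on 0. Proposal Red wins 11–0.
Proposal Red–Option III: Proposal Red 8–3.
Proposal Red vs Proposal Green: 6 to 5, Proposal Red.
Plan E vs Option III: Plan E preferred on 6 ballots; Plan E wins 6–5.
Plan E vs Proposal Green: 6 to 5, Plan E.
Option III vs Proposal Green: 0 for Option III, 11 for Proposal Green — Proposal Green by 11–0.
Only Option III has no wins; Option III is the Condorcet loser.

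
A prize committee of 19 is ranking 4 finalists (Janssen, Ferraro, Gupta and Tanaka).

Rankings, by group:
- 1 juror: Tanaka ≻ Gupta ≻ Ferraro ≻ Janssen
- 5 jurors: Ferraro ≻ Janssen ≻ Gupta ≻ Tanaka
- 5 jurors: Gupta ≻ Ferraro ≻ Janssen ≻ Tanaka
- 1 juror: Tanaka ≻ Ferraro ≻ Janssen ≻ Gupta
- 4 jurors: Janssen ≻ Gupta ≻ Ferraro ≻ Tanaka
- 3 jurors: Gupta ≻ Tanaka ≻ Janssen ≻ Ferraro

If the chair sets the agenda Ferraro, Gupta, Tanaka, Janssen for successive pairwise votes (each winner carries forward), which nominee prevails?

Janssen

Round 1: Ferraro vs Gupta — 6–13, Gupta advances.
Round 2: Gupta vs Tanaka — 17–2, Gupta advances.
Round 3: Gupta vs Janssen — 9–10, Janssen advances.
Janssen survives the agenda.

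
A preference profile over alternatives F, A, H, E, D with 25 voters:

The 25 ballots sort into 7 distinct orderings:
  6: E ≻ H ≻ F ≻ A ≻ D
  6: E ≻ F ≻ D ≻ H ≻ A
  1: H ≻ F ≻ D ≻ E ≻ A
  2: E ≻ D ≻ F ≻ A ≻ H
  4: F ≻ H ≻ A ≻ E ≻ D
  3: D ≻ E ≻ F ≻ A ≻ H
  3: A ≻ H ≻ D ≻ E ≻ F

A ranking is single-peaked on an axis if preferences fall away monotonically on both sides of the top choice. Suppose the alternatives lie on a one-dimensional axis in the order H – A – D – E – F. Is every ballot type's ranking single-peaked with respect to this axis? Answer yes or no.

no

Axis positions: H=1, A=2, D=3, E=4, F=5.
Ballot type 1: ranking walks positions 4-1-5-2-3; H is ranked above D even though D lies between H and the peak E on the axis — preferences dip and rise again. Not single-peaked.
Ballot type 2: ranking walks positions 4-5-3-1-2; H is ranked above A even though A lies between H and the peak E on the axis — preferences dip and rise again. Not single-peaked.
Ballot type 3: ranking walks positions 1-5-3-4-2; F is ranked above A even though A lies between F and the peak H on the axis — preferences dip and rise again. Not single-peaked.
Ballot type 4 (peak E at position 4): ranking walks positions 4-3-5-2-1, expanding outward from the peak — single-peaked.
Ballot type 5: ranking walks positions 5-1-2-4-3; H is ranked above E even though E lies between H and the peak F on the axis — preferences dip and rise again. Not single-peaked.
Ballot type 6 (peak D at position 3): ranking walks positions 3-4-5-2-1, expanding outward from the peak — single-peaked.
Ballot type 7 (peak A at position 2): ranking walks positions 2-1-3-4-5, expanding outward from the peak — single-peaked.
Ballot type 1 violates single-peakedness, so the profile is not single-peaked on this axis.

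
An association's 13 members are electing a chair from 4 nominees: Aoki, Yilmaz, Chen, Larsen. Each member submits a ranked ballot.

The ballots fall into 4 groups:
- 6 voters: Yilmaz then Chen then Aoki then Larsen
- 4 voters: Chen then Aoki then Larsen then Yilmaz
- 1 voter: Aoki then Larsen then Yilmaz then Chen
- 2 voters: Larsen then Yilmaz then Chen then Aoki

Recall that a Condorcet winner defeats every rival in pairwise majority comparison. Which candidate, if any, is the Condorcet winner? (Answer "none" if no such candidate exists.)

none

Head-to-head results (13 voters):
Aoki vs Yilmaz: 5 to 8, Yilmaz.
Aoki vs Chen: 1 to 12, Chen.
Aoki vs Larsen: Aoki preferred on 6+4+1 = 11 ballots; Aoki wins 11–2.
Yilmaz vs Chen: Yilmaz is ranked higher on 6+1+2 = 9 ballots, Chen on 4. Yilmaz wins 9–4.
Yilmaz vs Larsen: Yilmaz preferred on 6 ballots; Larsen wins 7–6.
Chen vs Larsen: Chen is ranked higher on 6+4 = 10 ballots, Larsen on 3. Chen wins 10–3.
No candidate is unbeaten: Aoki loses to Yilmaz; Yilmaz loses to Larsen; Chen loses to Yilmaz; Larsen loses to Aoki. In particular Aoki > Larsen > Yilmaz > Aoki is a majority cycle — no Condorcet winner exists.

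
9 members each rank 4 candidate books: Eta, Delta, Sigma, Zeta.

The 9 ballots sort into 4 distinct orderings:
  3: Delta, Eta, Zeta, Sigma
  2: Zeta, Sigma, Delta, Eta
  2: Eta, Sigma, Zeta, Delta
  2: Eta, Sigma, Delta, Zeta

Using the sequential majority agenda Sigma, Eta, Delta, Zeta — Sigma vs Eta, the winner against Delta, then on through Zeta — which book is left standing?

Delta

Round 1: Sigma vs Eta — 2–7, Eta advances.
Round 2: Eta vs Delta — 4–5, Delta advances.
Round 3: Delta vs Zeta — 5–4, Delta advances.
Delta survives the agenda.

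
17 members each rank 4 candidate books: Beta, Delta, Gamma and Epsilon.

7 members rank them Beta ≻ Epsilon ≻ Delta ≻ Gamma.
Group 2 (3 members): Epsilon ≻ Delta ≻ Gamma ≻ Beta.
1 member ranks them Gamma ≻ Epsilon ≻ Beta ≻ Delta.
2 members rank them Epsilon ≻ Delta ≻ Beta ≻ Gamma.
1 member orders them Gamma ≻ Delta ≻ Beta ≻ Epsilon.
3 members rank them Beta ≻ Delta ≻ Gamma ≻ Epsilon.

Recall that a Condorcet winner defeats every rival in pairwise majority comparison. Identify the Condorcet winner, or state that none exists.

Check each pair by majority over 17 ballots:
Beta vs Delta: Beta wins 11–6.
Beta vs Gamma: Beta, 12–5.
Beta vs Epsilon: Beta wins 11–6.
Delta–Gamma: Delta 15–2.
Delta vs Epsilon: Epsilon wins 13–4.
Gamma vs Epsilon: 1+1+3 = 5 for Gamma, 12 for Epsilon — Epsilon by 12–5.
Beta defeats every rival head-to-head and is the Condorcet winner.

Beta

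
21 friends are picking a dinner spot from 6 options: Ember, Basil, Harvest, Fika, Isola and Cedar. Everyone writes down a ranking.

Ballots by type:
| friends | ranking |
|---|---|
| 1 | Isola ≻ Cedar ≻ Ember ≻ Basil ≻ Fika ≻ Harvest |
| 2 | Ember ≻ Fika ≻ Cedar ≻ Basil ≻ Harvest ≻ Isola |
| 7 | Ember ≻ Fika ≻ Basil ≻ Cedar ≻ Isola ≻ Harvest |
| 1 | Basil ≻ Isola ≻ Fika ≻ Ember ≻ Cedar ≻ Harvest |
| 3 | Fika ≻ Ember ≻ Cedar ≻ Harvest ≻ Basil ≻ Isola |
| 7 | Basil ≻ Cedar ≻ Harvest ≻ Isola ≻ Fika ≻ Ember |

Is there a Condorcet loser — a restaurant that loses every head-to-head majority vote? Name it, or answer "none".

Head-to-head results (21 friends):
Ember vs Basil: Ember is ranked higher on 1+2+7+3 = 13 ballots, Basil on 8. Ember wins 13–8.
Ember vs Harvest: Ember wins 14–7.
Ember–Fika: Fika 11–10.
Ember vs Isola: 12 to 9, Ember.
Ember vs Cedar: 13 to 8, Ember.
Basil vs Harvest: Basil, 18–3.
Basil vs Fika: Fika, 12–9.
Basil vs Isola: 2+7+1+3+7 = 20 for Basil, 1 for Isola — Basil by 20–1.
Basil vs Cedar: Basil wins 15–6.
Harvest–Fika: Fika 14–7.
Harvest vs Isola: Harvest, 12–9.
Harvest–Cedar: Cedar 21–0.
Fika vs Isola: Fika, 12–9.
Fika vs Cedar: Fika is ranked higher on 2+7+1+3 = 13 ballots, Cedar on 8. Fika wins 13–8.
Isola vs Cedar: Isola is ranked higher on 1+1 = 2 ballots, Cedar on 19. Cedar wins 19–2.
Isola is beaten in every head-to-head and is the Condorcet loser.

Isola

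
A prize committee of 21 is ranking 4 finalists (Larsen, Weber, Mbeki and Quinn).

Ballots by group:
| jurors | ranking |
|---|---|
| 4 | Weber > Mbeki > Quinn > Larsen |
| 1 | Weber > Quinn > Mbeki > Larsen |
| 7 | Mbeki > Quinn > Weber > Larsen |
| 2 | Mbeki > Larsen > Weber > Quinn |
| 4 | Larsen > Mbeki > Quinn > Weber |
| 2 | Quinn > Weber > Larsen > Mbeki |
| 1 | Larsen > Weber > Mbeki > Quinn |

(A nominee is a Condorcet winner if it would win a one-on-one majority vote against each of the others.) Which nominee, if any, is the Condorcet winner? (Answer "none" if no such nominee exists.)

Mbeki

Check each pair by majority over 21 ballots:
Larsen vs Weber: Larsen preferred on 2+4+1 = 7 ballots; Weber wins 14–7.
Larsen vs Mbeki: 7 to 14, Mbeki.
Larsen vs Quinn: Larsen preferred on 2+4+1 = 7 ballots; Quinn wins 14–7.
Weber vs Mbeki: Weber preferred on 4+1+2+1 = 8 ballots; Mbeki wins 13–8.
Weber vs Quinn: Weber preferred on 4+1+2+1 = 8 ballots; Quinn wins 13–8.
Mbeki vs Quinn: Mbeki preferred on 4+7+2+4+1 = 18 ballots; Mbeki wins 18–3.
Mbeki defeats every rival head-to-head and is the Condorcet winner.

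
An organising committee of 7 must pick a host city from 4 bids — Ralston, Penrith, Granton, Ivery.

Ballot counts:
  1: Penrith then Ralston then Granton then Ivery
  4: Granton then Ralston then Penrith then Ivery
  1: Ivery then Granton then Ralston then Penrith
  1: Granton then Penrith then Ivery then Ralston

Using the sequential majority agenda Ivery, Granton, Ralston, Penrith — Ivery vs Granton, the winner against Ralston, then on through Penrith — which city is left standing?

Granton

Round 1: Ivery vs Granton — 1–6, Granton advances.
Round 2: Granton vs Ralston — 6–1, Granton advances.
Round 3: Granton vs Penrith — 6–1, Granton advances.
The agenda winner is Granton.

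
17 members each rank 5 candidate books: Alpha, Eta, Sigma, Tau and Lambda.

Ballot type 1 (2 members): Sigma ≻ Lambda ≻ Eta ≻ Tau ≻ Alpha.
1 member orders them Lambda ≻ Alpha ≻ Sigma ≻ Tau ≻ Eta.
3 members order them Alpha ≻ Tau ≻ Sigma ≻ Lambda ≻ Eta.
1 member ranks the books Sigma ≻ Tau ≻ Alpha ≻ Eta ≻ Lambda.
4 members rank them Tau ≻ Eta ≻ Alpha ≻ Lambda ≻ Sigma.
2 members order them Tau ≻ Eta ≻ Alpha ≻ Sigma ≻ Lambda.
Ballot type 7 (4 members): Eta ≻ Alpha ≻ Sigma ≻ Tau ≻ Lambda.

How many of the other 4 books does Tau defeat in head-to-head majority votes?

4

Tau against each rival (17 members):
Tau–Alpha: Tau 9–8.
Tau vs Eta: Tau is ranked higher on 1+3+1+4+2 = 11 ballots, Eta on 6. Tau wins 11–6.
Tau vs Sigma: Tau preferred on 3+4+2 = 9 ballots; Tau wins 9–8.
Tau vs Lambda: Tau, 14–3.
Tau beats Alpha, Eta, Sigma, Lambda — 4 pairwise wins.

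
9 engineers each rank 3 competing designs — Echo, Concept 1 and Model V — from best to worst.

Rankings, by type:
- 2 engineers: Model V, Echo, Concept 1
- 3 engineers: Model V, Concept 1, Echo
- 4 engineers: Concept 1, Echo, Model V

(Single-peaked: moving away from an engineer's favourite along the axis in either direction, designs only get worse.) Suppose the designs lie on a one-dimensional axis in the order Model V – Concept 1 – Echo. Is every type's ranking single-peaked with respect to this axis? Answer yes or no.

no

Axis positions: Model V=1, Concept 1=2, Echo=3.
Type 1: ranking walks positions 1-3-2; Echo is ranked above Concept 1 even though Concept 1 lies between Echo and the peak Model V on the axis — preferences dip and rise again. Not single-peaked.
Type 2 (peak Model V at position 1): ranking walks positions 1-2-3, expanding outward from the peak — single-peaked.
Type 3 (peak Concept 1 at position 2): ranking walks positions 2-3-1, expanding outward from the peak — single-peaked.
Type 1 violates single-peakedness, so the profile is not single-peaked on this axis.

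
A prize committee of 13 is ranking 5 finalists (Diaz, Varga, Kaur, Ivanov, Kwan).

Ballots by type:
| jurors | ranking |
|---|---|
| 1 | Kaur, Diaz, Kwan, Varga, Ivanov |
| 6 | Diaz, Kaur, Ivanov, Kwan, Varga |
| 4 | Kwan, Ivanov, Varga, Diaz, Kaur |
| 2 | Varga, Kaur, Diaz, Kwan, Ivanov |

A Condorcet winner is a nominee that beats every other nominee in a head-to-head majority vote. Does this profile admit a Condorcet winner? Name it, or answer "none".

Diaz

Head-to-head results (13 jurors):
Diaz vs Varga: Diaz wins 7–6.
Diaz vs Kaur: Diaz wins 10–3.
Diaz vs Ivanov: Diaz wins 9–4.
Diaz–Kwan: Diaz 9–4.
Varga vs Kaur: Kaur, 7–6.
Varga vs Ivanov: Ivanov, 10–3.
Varga vs Kwan: Kwan, 11–2.
Kaur vs Ivanov: Kaur, 9–4.
Kaur vs Kwan: Kaur wins 9–4.
Ivanov vs Kwan: Kwan, 7–6.
Only Diaz has no losses; Diaz is the Condorcet winner.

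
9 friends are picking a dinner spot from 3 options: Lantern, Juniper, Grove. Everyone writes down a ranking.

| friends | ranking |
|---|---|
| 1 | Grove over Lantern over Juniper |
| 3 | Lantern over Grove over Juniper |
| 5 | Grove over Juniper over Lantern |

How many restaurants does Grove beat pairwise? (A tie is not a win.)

Grove against each rival (9 friends):
Grove vs Lantern: Grove, 6–3.
Grove vs Juniper: Grove wins 9–0.
Grove beats Lantern, Juniper — 2 pairwise wins.

2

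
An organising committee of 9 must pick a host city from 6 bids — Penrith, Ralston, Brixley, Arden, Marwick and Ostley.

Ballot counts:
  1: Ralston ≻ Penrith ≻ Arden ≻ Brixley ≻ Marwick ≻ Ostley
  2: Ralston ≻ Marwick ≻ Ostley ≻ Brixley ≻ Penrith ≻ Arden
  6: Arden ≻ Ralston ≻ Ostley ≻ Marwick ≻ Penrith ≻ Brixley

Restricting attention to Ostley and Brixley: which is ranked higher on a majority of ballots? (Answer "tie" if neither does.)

Ballots ranking Ostley above Brixley: 2 + 6 = 8.
Ballots ranking Brixley above Ostley: 9 − 8 = 1.
Ostley wins the head-to-head 8–1.

Ostley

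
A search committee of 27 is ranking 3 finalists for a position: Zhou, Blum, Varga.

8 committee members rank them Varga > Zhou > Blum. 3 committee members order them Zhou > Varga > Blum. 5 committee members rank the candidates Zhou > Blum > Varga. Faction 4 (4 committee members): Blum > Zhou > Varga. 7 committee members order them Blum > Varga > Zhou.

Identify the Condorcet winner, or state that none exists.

none

Head-to-head results (27 committee members):
Zhou vs Blum: Zhou is ranked higher on 8+3+5 = 16 ballots, Blum on 11. Zhou wins 16–11.
Zhou vs Varga: 12 to 15, Varga.
Blum vs Varga: Blum preferred on 5+4+7 = 16 ballots; Blum wins 16–11.
Each candidate drops at least one matchup (Zhou loses to Varga; Blum loses to Zhou; Varga loses to Blum); the cycle Zhou beats Blum beats Varga beats Zhou rules out a Condorcet winner.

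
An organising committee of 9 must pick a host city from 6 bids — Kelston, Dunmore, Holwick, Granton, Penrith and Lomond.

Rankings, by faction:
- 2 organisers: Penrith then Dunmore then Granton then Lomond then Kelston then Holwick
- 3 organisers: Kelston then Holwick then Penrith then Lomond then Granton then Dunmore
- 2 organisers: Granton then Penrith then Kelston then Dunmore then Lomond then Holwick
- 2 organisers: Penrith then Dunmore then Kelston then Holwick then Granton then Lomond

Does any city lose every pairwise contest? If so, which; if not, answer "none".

Head-to-head results (9 organisers):
Kelston vs Dunmore: 3+2 = 5 for Kelston, 4 for Dunmore — Kelston by 5–4.
Kelston vs Holwick: Kelston, 9–0.
Kelston vs Granton: Kelston preferred on 3+2 = 5 ballots; Kelston wins 5–4.
Kelston–Penrith: Penrith 6–3.
Kelston–Lomond: Kelston 7–2.
Dunmore vs Holwick: Dunmore is ranked higher on 2+2+2 = 6 ballots, Holwick on 3. Dunmore wins 6–3.
Dunmore vs Granton: Dunmore preferred on 2+2 = 4 ballots; Granton wins 5–4.
Dunmore–Penrith: Penrith 9–0.
Dunmore vs Lomond: Dunmore wins 6–3.
Holwick vs Granton: Holwick, 5–4.
Holwick vs Penrith: 3 to 6, Penrith.
Holwick–Lomond: Holwick 5–4.
Granton vs Penrith: Penrith wins 7–2.
Granton vs Lomond: Granton is ranked higher on 2+2+2 = 6 ballots, Lomond on 3. Granton wins 6–3.
Penrith vs Lomond: Penrith wins 9–0.
Lomond is beaten in every head-to-head and is the Condorcet loser.

Lomond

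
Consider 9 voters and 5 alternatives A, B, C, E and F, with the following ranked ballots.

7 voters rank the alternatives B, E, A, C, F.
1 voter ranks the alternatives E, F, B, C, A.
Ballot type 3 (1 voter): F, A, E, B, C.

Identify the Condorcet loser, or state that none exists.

F

Head-to-head results (9 voters):
A–B: B 8–1.
A vs C: A preferred on 7+1 = 8 ballots; A wins 8–1.
A vs E: A preferred on 1 ballot; E wins 8–1.
A vs F: A is ranked higher on 7 ballots, F on 2. A wins 7–2.
B vs C: B preferred on 7+1+1 = 9 ballots; B wins 9–0.
B–E: B 7–2.
B vs F: B preferred on 7 ballots; B wins 7–2.
C vs E: E, 9–0.
C vs F: 7 to 2, C.
E vs F: E is ranked higher on 7+1 = 8 ballots, F on 1. E wins 8–1.
Only F has no wins; F is the Condorcet loser.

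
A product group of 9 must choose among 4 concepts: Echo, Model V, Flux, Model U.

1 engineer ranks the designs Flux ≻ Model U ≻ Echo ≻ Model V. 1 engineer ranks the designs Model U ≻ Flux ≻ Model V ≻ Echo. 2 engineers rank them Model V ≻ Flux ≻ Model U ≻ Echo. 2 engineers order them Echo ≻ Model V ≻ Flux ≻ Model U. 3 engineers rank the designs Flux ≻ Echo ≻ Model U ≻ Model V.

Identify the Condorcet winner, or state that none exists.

Pairwise majorities:
Echo vs Model V: Echo wins 6–3.
Echo vs Flux: Flux wins 7–2.
Echo vs Model U: Echo, 5–4.
Model V vs Flux: Flux wins 5–4.
Model V vs Model U: Model U wins 5–4.
Flux–Model U: Flux 8–1.
Only Flux has no losses; Flux is the Condorcet winner.

Flux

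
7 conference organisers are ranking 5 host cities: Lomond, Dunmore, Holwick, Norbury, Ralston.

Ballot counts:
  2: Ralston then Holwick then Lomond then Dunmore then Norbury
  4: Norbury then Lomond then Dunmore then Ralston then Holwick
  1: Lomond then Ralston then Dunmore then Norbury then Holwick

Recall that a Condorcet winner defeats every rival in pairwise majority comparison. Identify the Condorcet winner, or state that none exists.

Norbury

Check each pair by majority over 7 ballots:
Lomond–Dunmore: Lomond 7–0.
Lomond vs Holwick: Lomond wins 5–2.
Lomond–Norbury: Norbury 4–3.
Lomond–Ralston: Lomond 5–2.
Dunmore vs Holwick: Dunmore wins 5–2.
Dunmore vs Norbury: Norbury wins 4–3.
Dunmore–Ralston: Dunmore 4–3.
Holwick–Norbury: Norbury 5–2.
Holwick vs Ralston: Ralston wins 7–0.
Norbury vs Ralston: Norbury wins 4–3.
Norbury wins every pairwise contest, so Norbury is the Condorcet winner.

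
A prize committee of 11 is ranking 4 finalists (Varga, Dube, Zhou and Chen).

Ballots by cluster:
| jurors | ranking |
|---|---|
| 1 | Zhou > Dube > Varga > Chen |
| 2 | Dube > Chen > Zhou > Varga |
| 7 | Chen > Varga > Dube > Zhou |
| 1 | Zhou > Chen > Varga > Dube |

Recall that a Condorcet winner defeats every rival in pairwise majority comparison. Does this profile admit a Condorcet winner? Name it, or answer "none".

Chen

Pairwise majorities:
Varga vs Dube: Varga is ranked higher on 7+1 = 8 ballots, Dube on 3. Varga wins 8–3.
Varga vs Zhou: 7 to 4, Varga.
Varga vs Chen: 1 for Varga, 10 for Chen — Chen by 10–1.
Dube vs Zhou: 2+7 = 9 for Dube, 2 for Zhou — Dube by 9–2.
Dube vs Chen: Dube preferred on 1+2 = 3 ballots; Chen wins 8–3.
Zhou vs Chen: 2 to 9, Chen.
Chen beats each of Varga, Dube, Zhou — Chen is the Condorcet winner.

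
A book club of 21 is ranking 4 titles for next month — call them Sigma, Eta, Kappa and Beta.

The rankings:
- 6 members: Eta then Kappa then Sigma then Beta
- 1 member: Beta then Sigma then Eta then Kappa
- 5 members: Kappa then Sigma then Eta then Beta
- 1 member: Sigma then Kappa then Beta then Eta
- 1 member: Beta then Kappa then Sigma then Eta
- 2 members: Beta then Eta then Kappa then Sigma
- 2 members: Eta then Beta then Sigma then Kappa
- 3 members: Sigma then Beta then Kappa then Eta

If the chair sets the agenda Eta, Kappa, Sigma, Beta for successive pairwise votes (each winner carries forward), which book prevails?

Sigma

Round 1: Eta vs Kappa — 11–10, Eta advances.
Round 2: Eta vs Sigma — 10–11, Sigma advances.
Round 3: Sigma vs Beta — 15–6, Sigma advances.
The agenda winner is Sigma.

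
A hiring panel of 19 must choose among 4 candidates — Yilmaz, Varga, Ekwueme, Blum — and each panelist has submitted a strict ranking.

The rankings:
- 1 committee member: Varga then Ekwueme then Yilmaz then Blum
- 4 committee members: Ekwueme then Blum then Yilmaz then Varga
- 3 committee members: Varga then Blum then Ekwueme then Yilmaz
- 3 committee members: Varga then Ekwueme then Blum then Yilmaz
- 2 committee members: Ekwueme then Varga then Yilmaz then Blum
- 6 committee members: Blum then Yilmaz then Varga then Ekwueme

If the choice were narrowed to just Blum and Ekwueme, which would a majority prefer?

Ekwueme

Ballots ranking Blum above Ekwueme: 3 + 6 = 9.
Ballots ranking Ekwueme above Blum: 19 − 9 = 10.
Ekwueme wins the head-to-head 10–9.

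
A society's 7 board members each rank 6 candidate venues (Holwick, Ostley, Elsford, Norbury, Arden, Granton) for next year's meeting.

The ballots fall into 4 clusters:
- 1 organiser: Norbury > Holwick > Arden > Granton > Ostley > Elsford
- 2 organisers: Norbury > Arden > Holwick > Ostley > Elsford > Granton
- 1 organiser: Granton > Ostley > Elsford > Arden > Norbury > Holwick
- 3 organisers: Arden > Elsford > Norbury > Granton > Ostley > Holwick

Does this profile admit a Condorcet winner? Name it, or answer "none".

Head-to-head results (7 organisers):
Holwick–Ostley: Ostley 4–3.
Holwick vs Elsford: Elsford, 4–3.
Holwick vs Norbury: Norbury wins 7–0.
Holwick–Arden: Arden 6–1.
Holwick–Granton: Granton 4–3.
Ostley vs Elsford: Ostley, 4–3.
Ostley–Norbury: Norbury 6–1.
Ostley–Arden: Arden 6–1.
Ostley–Granton: Granton 5–2.
Elsford vs Norbury: Elsford, 4–3.
Elsford–Arden: Arden 6–1.
Elsford vs Granton: Elsford, 5–2.
Norbury–Arden: Arden 4–3.
Norbury vs Granton: Norbury wins 6–1.
Arden–Granton: Arden 6–1.
Only Arden has no losses; Arden is the Condorcet winner.

Arden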